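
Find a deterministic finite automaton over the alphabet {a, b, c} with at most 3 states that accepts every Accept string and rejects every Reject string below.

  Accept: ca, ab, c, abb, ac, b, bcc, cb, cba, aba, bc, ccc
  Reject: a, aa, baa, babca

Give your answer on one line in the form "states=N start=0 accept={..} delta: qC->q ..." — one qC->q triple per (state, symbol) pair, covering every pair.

Grow the machine one transition at a time. Run the examples from 0; the earliest place one falls off (shortest prefix, ties alphabetical) gets sent to the lowest-numbered state that keeps every Accept/Reject pair distinguishable — a pair clashes when both reach the same state with identical unread suffix — and to a fresh state only if none does.
a: 0a undefined. 0a->0: ok.
b: 0b undefined. 0b->0: no, ca/babca meet in 0 with "ca" left. Open state 1: 0b->1.
c: 0c undefined. 0c->0: no, ca/a meet in 0. 0c->1: ok.
ba: 1a undefined. 1a->0: no, ca/a meet in 0. 1a->1: no, ca/baa meet in 1. Open state 2: 1a->2.
bc: 1c undefined. 1c->0: no, bc/a meet in 0. 1c->1: ok.
cb: 1b undefined. 1b->0: no, abb/a meet in 0. 1b->1: ok.
baa: 2a undefined. 2a->0: ok.
bab: 2b undefined. 2b->0: no, ca/babca meet in 2. 2b->1: no, ca/babca meet in 2. 2b->2: ok.
babc: 2c undefined. 2c->0: ok.
All examples now run through 3 states with every (state, symbol) defined. Accept strings end in {1,2}, Reject strings end in {0}; accept={1,2}.

states=3 start=0 accept={1,2} delta: 0a->0 0b->1 0c->1 1a->2 1b->1 1c->1 2a->0 2b->2 2c->0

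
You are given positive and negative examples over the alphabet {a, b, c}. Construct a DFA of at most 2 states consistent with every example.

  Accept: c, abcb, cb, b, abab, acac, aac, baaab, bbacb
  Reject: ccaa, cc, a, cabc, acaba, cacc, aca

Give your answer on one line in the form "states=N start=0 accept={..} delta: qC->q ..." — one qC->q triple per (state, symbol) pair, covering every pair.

states=2 start=0 accept={1} delta: 0a->0 0b->1 0c->1 1a->0 1b->1 1c->0

Fold the examples into a partial DFA from state 0: repeatedly fix the first undefined (state, symbol) met by the shortest-then-alphabetical prefix, trying targets in increasing order and rejecting any under which an Accept and a Reject string meet in one state with the same remainder; add a state when all current targets are rejected. Accepting states are where Accept strings end.
a: 0a undefined. 0a->0: ok.
b: 0b undefined. 0b->0: no, b/a meet in 0. Open state 1: 0b->1.
c: 0c undefined. 0c->0: no, c/ccaa meet in 0. 0c->1: ok.
ba: 1a undefined. 1a->0: ok.
bb: 1b undefined. 1b->0: no, cb/a meet in 0. 1b->1: ok.
cc: 1c undefined. 1c->0: ok.
All examples now run through 2 states with every (state, symbol) defined. Accept strings end in {1}, Reject strings end in {0}; accept={1}.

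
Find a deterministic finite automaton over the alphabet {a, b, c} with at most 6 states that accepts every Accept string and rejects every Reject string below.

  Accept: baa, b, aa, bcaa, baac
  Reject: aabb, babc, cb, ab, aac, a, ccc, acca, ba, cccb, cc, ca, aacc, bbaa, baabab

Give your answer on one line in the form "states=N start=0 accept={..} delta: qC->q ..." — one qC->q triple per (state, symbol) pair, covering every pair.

Fold the examples into a partial DFA from state 0: repeatedly fix the first undefined (state, symbol) met by the shortest-then-alphabetical prefix, trying targets in increasing order and rejecting any under which an Accept and a Reject string meet in one state with the same remainder; add a state when all current targets are rejected. Accepting states are where Accept strings end.
a: 0a undefined. 0a->0: no, b/ab meet in 0 with "b" left. Open state 1: 0a->1.
b: 0b undefined. 0b->0: no, baa/bbaa meet in 1 with "a" left. 0b->1: no, b/a meet in 1. Open state 2: 0b->2.
c: 0c undefined. 0c->0: no, b/cb meet in 2. 0c->1: no, aa/ca meet in 1 with "a" left. 0c->2: ok.
aa: 1a undefined. 1a->0: no, b/aac meet in 2. 1a->1: no, aa/a meet in 1. 1a->2: ok.
ab: 1b undefined. 1b->0: ok.
ac: 1c undefined. 1c->0: ok.
ba: 2a undefined. 2a->0: no, baa/a meet in 1. 2a->1: no, baa/babc meet in 2. 2a->2: no, baa/acca meet in 2. Open state 3: 2a->3.
bb: 2b undefined. 2b->0: no, b/aabb meet in 2. 2b->1: ok.
bc: 2c undefined. 2c->0: no, b/ccc meet in 2. 2c->1: no, b/cccb meet in 2. 2c->2: no, b/aac meet in 2. 2c->3: ok.
baa: 3a undefined. 3a->0: no, baa/aabb meet in 0. 3a->1: no, baa/cb meet in 1. 3a->2: no, bcaa/aac meet in 3. 3a->3: no, baa/aac meet in 3. Open state 4: 3a->4.
bab: 3b undefined. 3b->0: no, b/babc meet in 2. 3b->1: ok.
ccc: 3c undefined. 3c->0: no, b/cccb meet in 2. 3c->1: ok.
baab: 4b undefined. 4b->0: ok.
baac: 4c undefined. 4c->0: no, baac/aabb meet in 0. 4c->1: no, baac/cb meet in 1. 4c->2: ok.
bcaa: 4a undefined. 4a->0: no, bcaa/aabb meet in 0. 4a->1: no, bcaa/cb meet in 1. 4a->2: ok.
All examples now run through 5 states with every (state, symbol) defined. Accept strings end in {2,4}, Reject strings end in {0,1,3}; accept={2,4}.

states=5 start=0 accept={2,4} delta: 0a->1 0b->2 0c->2 1a->2 1b->0 1c->0 2a->3 2b->1 2c->3 3a->4 3b->1 3c->1 4a->2 4b->0 4c->2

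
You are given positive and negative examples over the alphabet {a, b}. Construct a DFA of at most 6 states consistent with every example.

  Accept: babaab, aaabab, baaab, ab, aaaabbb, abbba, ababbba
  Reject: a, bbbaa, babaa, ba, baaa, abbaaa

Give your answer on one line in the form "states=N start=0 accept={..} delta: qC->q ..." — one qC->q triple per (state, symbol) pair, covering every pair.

Fold the examples into a partial DFA from state 0: repeatedly fix the first undefined (state, symbol) met by the shortest-then-alphabetical prefix, trying targets in increasing order and rejecting any under which an Accept and a Reject string meet in one state with the same remainder; add a state when all current targets are rejected. Accepting states are where Accept strings end.
a: 0a undefined. 0a->0: ok.
b: 0b undefined. 0b->0: no, babaab/a meet in 0. Open state 1: 0b->1.
ba: 1a undefined. 1a->0: ok.
bb: 1b undefined. 1b->0: no, abbba/a meet in 0. 1b->1: no, abbba/a meet in 0. Open state 2: 1b->2.
bbb: 2b undefined. 2b->0: no, aaaabbb/a meet in 0. 2b->1: no, abbba/a meet in 0. 2b->2: ok.
abba: 2a undefined. 2a->0: no, abbba/a meet in 0. 2a->1: ok.
All examples now run through 3 states with every (state, symbol) defined. Accept strings end in {1,2}, Reject strings end in {0}; accept={1,2}.

states=3 start=0 accept={1,2} delta: 0a->0 0b->1 1a->0 1b->2 2a->1 2b->2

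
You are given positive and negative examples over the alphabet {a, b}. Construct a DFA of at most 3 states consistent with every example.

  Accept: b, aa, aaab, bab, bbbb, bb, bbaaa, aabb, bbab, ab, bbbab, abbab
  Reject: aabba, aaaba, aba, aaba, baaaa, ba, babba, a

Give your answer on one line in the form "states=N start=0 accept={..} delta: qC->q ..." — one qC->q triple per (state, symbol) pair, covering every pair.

states=3 start=0 accept={0,2} delta: 0a->1 0b->0 1a->2 1b->0 2a->0 2b->0

Fold the examples into a partial DFA from state 0: repeatedly fix the first undefined (state, symbol) met by the shortest-then-alphabetical prefix, trying targets in increasing order and rejecting any under which an Accept and a Reject string meet in one state with the same remainder; add a state when all current targets are rejected. Accepting states are where Accept strings end.
a: 0a undefined. 0a->0: no, aa/a meet in 0. Open state 1: 0a->1.
b: 0b undefined. 0b->0: ok.
aa: 1a undefined. 1a->0: no, b/baaaa meet in 0. 1a->1: no, aa/baaaa meet in 1. Open state 2: 1a->2.
ab: 1b undefined. 1b->0: ok.
aaa: 2a undefined. 2a->0: ok.
aab: 2b undefined. 2b->0: ok.
All examples now run through 3 states with every (state, symbol) defined. Accept strings end in {0,2}, Reject strings end in {1}; accept={0,2}.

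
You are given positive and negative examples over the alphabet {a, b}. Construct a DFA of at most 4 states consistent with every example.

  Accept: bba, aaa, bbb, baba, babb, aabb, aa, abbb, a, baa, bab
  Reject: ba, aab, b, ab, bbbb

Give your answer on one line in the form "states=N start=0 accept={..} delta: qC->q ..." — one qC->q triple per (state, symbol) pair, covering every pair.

Fold the examples into a partial DFA from state 0: repeatedly fix the first undefined (state, symbol) met by the shortest-then-alphabetical prefix, trying targets in increasing order and rejecting any under which an Accept and a Reject string meet in one state with the same remainder; add a state when all current targets are rejected. Accepting states are where Accept strings end.
a: 0a undefined. 0a->0: ok.
b: 0b undefined. 0b->0: no, bba/ba meet in 0. Open state 1: 0b->1.
ba: 1a undefined. 1a->0: no, aaa/ba meet in 0. 1a->1: no, baa/ba meet in 1. Open state 2: 1a->2.
bb: 1b undefined. 1b->0: no, bba/bbbb meet in 0. 1b->1: no, bba/ba meet in 2. 1b->2: no, babb/bbbb meet in 2 with "bb" left. Open state 3: 1b->3.
baa: 2a undefined. 2a->0: ok.
bab: 2b undefined. 2b->0: no, babb/aab meet in 1. 2b->1: no, baba/ba meet in 2. 2b->2: no, babb/ba meet in 2. 2b->3: ok.
bba: 3a undefined. 3a->0: ok.
bbb: 3b undefined. 3b->0: ok.
All examples now run through 4 states with every (state, symbol) defined. Accept strings end in {0,3}, Reject strings end in {1,2}; accept={0,3}.

states=4 start=0 accept={0,3} delta: 0a->0 0b->1 1a->2 1b->3 2a->0 2b->3 3a->0 3b->0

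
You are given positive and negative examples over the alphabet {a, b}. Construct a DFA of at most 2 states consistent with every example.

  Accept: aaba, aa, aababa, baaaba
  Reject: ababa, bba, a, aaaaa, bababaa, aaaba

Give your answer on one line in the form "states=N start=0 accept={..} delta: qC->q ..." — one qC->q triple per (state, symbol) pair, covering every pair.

states=2 start=0 accept={0} delta: 0a->1 0b->1 1a->0 1b->0

State merging on the prefix tree: take the shortest (then alphabetical) example prefix whose next move is undefined and point that move at state 0, else 1, else 2, ...; a target is out if some Accept/Reject pair would then sit in one state with the same input left (inseparable). If every existing state is out, open a new one.
a: 0a undefined. 0a->0: no, aaba/aaaba meet in 0 with "ba" left. Open state 1: 0a->1.
b: 0b undefined. 0b->0: no, baaaba/aaaba meet in 1 with "aaba" left. 0b->1: ok.
aa: 1a undefined. 1a->0: ok.
ab: 1b undefined. 1b->0: ok.
All examples now run through 2 states with every (state, symbol) defined. Accept strings end in {0}, Reject strings end in {1}; accept={0}.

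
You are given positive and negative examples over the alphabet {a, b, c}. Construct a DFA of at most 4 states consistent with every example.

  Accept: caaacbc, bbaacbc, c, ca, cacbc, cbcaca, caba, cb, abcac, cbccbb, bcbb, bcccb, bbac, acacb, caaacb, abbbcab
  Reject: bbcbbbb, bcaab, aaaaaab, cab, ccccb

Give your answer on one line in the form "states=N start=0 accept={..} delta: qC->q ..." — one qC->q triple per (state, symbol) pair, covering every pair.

states=4 start=0 accept={0,2,3} delta: 0a->0 0b->1 0c->2 1a->0 1b->0 1c->3 2a->0 2b->0 2c->0 3a->1 3b->1 3c->0

Fold the examples into a partial DFA from state 0: repeatedly fix the first undefined (state, symbol) met by the shortest-then-alphabetical prefix, trying targets in increasing order and rejecting any under which an Accept and a Reject string meet in one state with the same remainder; add a state when all current targets are rejected. Accepting states are where Accept strings end.
a: 0a undefined. 0a->0: ok.
b: 0b undefined. 0b->0: no, abbbcab/cab meet in 0 with "cab" left. Open state 1: 0b->1.
c: 0c undefined. 0c->0: no, cb/aaaaaab meet in 1. 0c->1: no, c/aaaaaab meet in 1. Open state 2: 0c->2.
bb: 1b undefined. 1b->0: ok.
bc: 1c undefined. 1c->0: no, abbbcab/bcaab meet in 1. 1c->1: no, bcbb/aaaaaab meet in 1. 1c->2: no, abbbcab/cab meet in 2 with "ab" left. Open state 3: 1c->3.
ca: 2a undefined. 2a->0: ok.
cb: 2b undefined. 2b->0: ok.
cc: 2c undefined. 2c->0: ok.
bca: 3a undefined. 3a->0: no, abbbcab/bbcbbbb meet in 1. 3a->1: ok.
bcb: 3b undefined. 3b->0: no, bcbb/bbcbbbb meet in 1. 3b->1: ok.
bcc: 3c undefined. 3c->0: ok.
bcaa: 1a undefined. 1a->0: ok.
All examples now run through 4 states with every (state, symbol) defined. Accept strings end in {0,2,3}, Reject strings end in {1}; accept={0,2,3}.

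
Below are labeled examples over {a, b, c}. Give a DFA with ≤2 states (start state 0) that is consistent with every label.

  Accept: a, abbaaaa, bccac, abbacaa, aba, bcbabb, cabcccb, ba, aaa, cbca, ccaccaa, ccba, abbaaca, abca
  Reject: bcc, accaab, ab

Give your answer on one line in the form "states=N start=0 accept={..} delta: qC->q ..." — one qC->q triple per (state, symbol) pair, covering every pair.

Fold the examples into a partial DFA from state 0: repeatedly fix the first undefined (state, symbol) met by the shortest-then-alphabetical prefix, trying targets in increasing order and rejecting any under which an Accept and a Reject string meet in one state with the same remainder; add a state when all current targets are rejected. Accepting states are where Accept strings end.
a: 0a undefined. 0a->0: ok.
b: 0b undefined. 0b->0: no, a/ab meet in 0. Open state 1: 0b->1.
c: 0c undefined. 0c->0: ok.
ba: 1a undefined. 1a->0: ok.
bc: 1c undefined. 1c->0: no, a/bcc meet in 0. 1c->1: ok.
abb: 1b undefined. 1b->0: ok.
All examples now run through 2 states with every (state, symbol) defined. Accept strings end in {0}, Reject strings end in {1}; accept={0}.

states=2 start=0 accept={0} delta: 0a->0 0b->1 0c->0 1a->0 1b->0 1c->1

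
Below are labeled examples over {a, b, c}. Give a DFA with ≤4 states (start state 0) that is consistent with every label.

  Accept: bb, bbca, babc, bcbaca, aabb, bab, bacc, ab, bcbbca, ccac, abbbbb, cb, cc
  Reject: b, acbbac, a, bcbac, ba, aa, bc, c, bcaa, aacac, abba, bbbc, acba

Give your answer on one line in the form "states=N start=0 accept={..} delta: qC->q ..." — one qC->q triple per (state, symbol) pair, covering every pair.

Fold the examples into a partial DFA from state 0: repeatedly fix the first undefined (state, symbol) met by the shortest-then-alphabetical prefix, trying targets in increasing order and rejecting any under which an Accept and a Reject string meet in one state with the same remainder; add a state when all current targets are rejected. Accepting states are where Accept strings end.
a: 0a undefined. 0a->0: no, ab/b meet in 0 with "b" left. Open state 1: 0a->1.
b: 0b undefined. 0b->0: no, bb/b meet in 0. 0b->1: ok.
c: 0c undefined. 0c->0: no, ccac/bc meet in 1 with "c" left. 0c->1: no, cc/bc meet in 1 with "c" left. Open state 2: 0c->2.
aa: 1a undefined. 1a->0: no, babc/bc meet in 1 with "c" left. 1a->1: ok.
ab: 1b undefined. 1b->0: no, babc/c meet in 2. 1b->1: no, bb/b meet in 1. 1b->2: no, bb/c meet in 2. Open state 3: 1b->3.
ac: 1c undefined. 1c->0: no, bcbaca/b meet in 1. 1c->1: no, bacc/b meet in 1. 1c->2: ok.
cb: 2b undefined. 2b->0: ok.
cc: 2c undefined. 2c->0: no, ccac/acbbac meet in 2. 2c->1: no, bacc/b meet in 1. 2c->2: no, bacc/acbbac meet in 2. 2c->3: ok.
abb: 3b undefined. 3b->0: ok.
bbc: 3c undefined. 3c->0: no, bbca/b meet in 1. 3c->1: no, bbca/b meet in 1. 3c->2: no, babc/acbbac meet in 2. 3c->3: ok.
bca: 2a undefined. 2a->0: ok.
cca: 3a undefined. 3a->0: no, ccac/acbbac meet in 2. 3a->1: no, bbca/b meet in 1. 3a->2: no, bbca/acbbac meet in 2. 3a->3: ok.
All examples now run through 4 states with every (state, symbol) defined. Accept strings end in {0,3}, Reject strings end in {1,2}; accept={0,3}.

states=4 start=0 accept={0,3} delta: 0a->1 0b->1 0c->2 1a->1 1b->3 1c->2 2a->0 2b->0 2c->3 3a->3 3b->0 3c->3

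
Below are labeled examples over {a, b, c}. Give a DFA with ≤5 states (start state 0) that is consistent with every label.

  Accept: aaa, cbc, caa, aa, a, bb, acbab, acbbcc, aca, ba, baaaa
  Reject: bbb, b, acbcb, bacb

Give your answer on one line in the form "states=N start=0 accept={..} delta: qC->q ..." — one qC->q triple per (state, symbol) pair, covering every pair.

Grow the machine one transition at a time. Run the examples from 0; the earliest place one falls off (shortest prefix, ties alphabetical) gets sent to the lowest-numbered state that keeps every Accept/Reject pair distinguishable — a pair clashes when both reach the same state with identical unread suffix — and to a fresh state only if none does.
a: 0a undefined. 0a->0: ok.
b: 0b undefined. 0b->0: no, aaa/bbb meet in 0. Open state 1: 0b->1.
c: 0c undefined. 0c->0: ok.
ba: 1a undefined. 1a->0: no, acbab/b meet in 1. 1a->1: no, ba/b meet in 1. Open state 2: 1a->2.
bb: 1b undefined. 1b->0: ok.
baa: 2a undefined. 2a->0: ok.
bac: 2c undefined. 2c->0: ok.
cbc: 1c undefined. 1c->0: ok.
acbab: 2b undefined. 2b->0: ok.
All examples now run through 3 states with every (state, symbol) defined. Accept strings end in {0,2}, Reject strings end in {1}; accept={0,2}.

states=3 start=0 accept={0,2} delta: 0a->0 0b->1 0c->0 1a->2 1b->0 1c->0 2a->0 2b->0 2c->0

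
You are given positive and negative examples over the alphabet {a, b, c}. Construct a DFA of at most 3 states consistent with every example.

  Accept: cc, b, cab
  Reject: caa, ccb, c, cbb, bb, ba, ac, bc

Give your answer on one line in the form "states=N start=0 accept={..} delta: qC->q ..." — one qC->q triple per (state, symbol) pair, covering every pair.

State merging on the prefix tree: take the shortest (then alphabetical) example prefix whose next move is undefined and point that move at state 0, else 1, else 2, ...; a target is out if some Accept/Reject pair would then sit in one state with the same input left (inseparable). If every existing state is out, open a new one.
a: 0a undefined. 0a->0: ok.
b: 0b undefined. 0b->0: no, b/bb meet in 0. Open state 1: 0b->1.
c: 0c undefined. 0c->0: no, cc/caa meet in 0. 0c->1: no, cc/bc meet in 1 with "c" left. Open state 2: 0c->2.
ba: 1a undefined. 1a->0: ok.
bb: 1b undefined. 1b->0: ok.
bc: 1c undefined. 1c->0: ok.
ca: 2a undefined. 2a->0: ok.
cb: 2b undefined. 2b->0: no, b/cbb meet in 1. 2b->1: ok.
cc: 2c undefined. 2c->0: no, cc/caa meet in 0. 2c->1: ok.
All examples now run through 3 states with every (state, symbol) defined. Accept strings end in {1}, Reject strings end in {0,2}; accept={1}.

states=3 start=0 accept={1} delta: 0a->0 0b->1 0c->2 1a->0 1b->0 1c->0 2a->0 2b->1 2c->1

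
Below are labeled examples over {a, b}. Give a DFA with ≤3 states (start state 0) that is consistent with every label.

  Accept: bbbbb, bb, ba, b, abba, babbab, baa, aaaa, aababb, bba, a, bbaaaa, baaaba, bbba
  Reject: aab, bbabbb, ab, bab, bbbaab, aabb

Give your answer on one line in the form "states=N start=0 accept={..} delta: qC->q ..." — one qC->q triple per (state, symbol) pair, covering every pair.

states=3 start=0 accept={0,1} delta: 0a->1 0b->0 1a->1 1b->2 2a->0 2b->2

State merging on the prefix tree: take the shortest (then alphabetical) example prefix whose next move is undefined and point that move at state 0, else 1, else 2, ...; a target is out if some Accept/Reject pair would then sit in one state with the same input left (inseparable). If every existing state is out, open a new one.
a: 0a undefined. 0a->0: no, bb/aabb meet in 0 with "bb" left. Open state 1: 0a->1.
b: 0b undefined. 0b->0: ok.
aa: 1a undefined. 1a->0: no, bbbbb/aab meet in 0. 1a->1: ok.
ab: 1b undefined. 1b->0: no, bbbbb/aab meet in 0. 1b->1: no, ba/aab meet in 1. Open state 2: 1b->2.
abb: 2b undefined. 2b->0: no, bbbbb/bbabbb meet in 0. 2b->1: no, ba/aabb meet in 1. 2b->2: ok.
aaba: 2a undefined. 2a->0: ok.
All examples now run through 3 states with every (state, symbol) defined. Accept strings end in {0,1}, Reject strings end in {2}; accept={0,1}.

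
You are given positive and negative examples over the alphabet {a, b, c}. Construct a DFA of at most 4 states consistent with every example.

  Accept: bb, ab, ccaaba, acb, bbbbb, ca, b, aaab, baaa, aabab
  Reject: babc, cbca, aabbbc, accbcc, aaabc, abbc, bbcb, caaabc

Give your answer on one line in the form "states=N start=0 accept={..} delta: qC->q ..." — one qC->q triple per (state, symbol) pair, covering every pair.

Fold the examples into a partial DFA from state 0: repeatedly fix the first undefined (state, symbol) met by the shortest-then-alphabetical prefix, trying targets in increasing order and rejecting any under which an Accept and a Reject string meet in one state with the same remainder; add a state when all current targets are rejected. Accepting states are where Accept strings end.
a: 0a undefined. 0a->0: ok.
b: 0b undefined. 0b->0: no, acb/bbcb meet in 0 with "cb" left. Open state 1: 0b->1.
c: 0c undefined. 0c->0: ok.
ba: 1a undefined. 1a->0: ok.
bb: 1b undefined. 1b->0: no, bb/abbc meet in 0. 1b->1: ok.
bbc: 1c undefined. 1c->0: no, bb/bbcb meet in 1. 1c->1: no, bb/babc meet in 1. Open state 2: 1c->2.
bbcb: 2b undefined. 2b->0: no, ccaaba/bbcb meet in 0. 2b->1: no, bb/bbcb meet in 1. 2b->2: ok.
cbca: 2a undefined. 2a->0: no, ccaaba/cbca meet in 0. 2a->1: no, bb/cbca meet in 1. 2a->2: ok.
accbcc: 2c undefined. 2c->0: no, ccaaba/accbcc meet in 0. 2c->1: no, bb/accbcc meet in 1. 2c->2: ok.
All examples now run through 3 states with every (state, symbol) defined. Accept strings end in {0,1}, Reject strings end in {2}; accept={0,1}.

states=3 start=0 accept={0,1} delta: 0a->0 0b->1 0c->0 1a->0 1b->1 1c->2 2a->2 2b->2 2c->2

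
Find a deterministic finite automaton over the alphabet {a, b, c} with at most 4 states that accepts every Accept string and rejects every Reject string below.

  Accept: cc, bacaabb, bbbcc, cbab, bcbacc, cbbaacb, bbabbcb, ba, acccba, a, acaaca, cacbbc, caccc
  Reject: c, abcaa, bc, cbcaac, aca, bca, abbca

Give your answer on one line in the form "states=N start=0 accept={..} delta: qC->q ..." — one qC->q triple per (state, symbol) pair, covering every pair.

State merging on the prefix tree: take the shortest (then alphabetical) example prefix whose next move is undefined and point that move at state 0, else 1, else 2, ...; a target is out if some Accept/Reject pair would then sit in one state with the same input left (inseparable). If every existing state is out, open a new one.
a: 0a undefined. 0a->0: ok.
b: 0b undefined. 0b->0: ok.
c: 0c undefined. 0c->0: no, cc/c meet in 0. Open state 1: 0c->1.
ca: 1a undefined. 1a->0: no, bacaabb/abcaa meet in 0. 1a->1: ok.
cb: 1b undefined. 1b->0: no, cc/cbcaac meet in 1 with "c" left. 1b->1: no, bacaabb/c meet in 1. Open state 2: 1b->2.
cc: 1c undefined. 1c->0: no, cacbbc/c meet in 1. 1c->1: no, cc/c meet in 1. 1c->2: ok.
cba: 2a undefined. 2a->0: ok.
cbb: 2b undefined. 2b->0: no, cacbbc/c meet in 1. 2b->1: no, bacaabb/c meet in 1. 2b->2: ok.
cbc: 2c undefined. 2c->0: no, caccc/c meet in 1. 2c->1: no, cc/cbcaac meet in 2. 2c->2: ok.
All examples now run through 3 states with every (state, symbol) defined. Accept strings end in {0,2}, Reject strings end in {1}; accept={0,2}.

states=3 start=0 accept={0,2} delta: 0a->0 0b->0 0c->1 1a->1 1b->2 1c->2 2a->0 2b->2 2c->2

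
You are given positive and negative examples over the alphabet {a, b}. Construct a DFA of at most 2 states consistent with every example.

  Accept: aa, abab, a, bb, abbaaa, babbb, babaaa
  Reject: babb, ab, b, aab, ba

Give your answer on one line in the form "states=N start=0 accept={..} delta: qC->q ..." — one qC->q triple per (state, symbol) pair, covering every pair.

states=2 start=0 accept={0} delta: 0a->0 0b->1 1a->1 1b->0

State merging on the prefix tree: take the shortest (then alphabetical) example prefix whose next move is undefined and point that move at state 0, else 1, else 2, ...; a target is out if some Accept/Reject pair would then sit in one state with the same input left (inseparable). If every existing state is out, open a new one.
a: 0a undefined. 0a->0: ok.
b: 0b undefined. 0b->0: no, aa/babb meet in 0. Open state 1: 0b->1.
ba: 1a undefined. 1a->0: no, aa/ba meet in 0. 1a->1: ok.
bb: 1b undefined. 1b->0: ok.
All examples now run through 2 states with every (state, symbol) defined. Accept strings end in {0}, Reject strings end in {1}; accept={0}.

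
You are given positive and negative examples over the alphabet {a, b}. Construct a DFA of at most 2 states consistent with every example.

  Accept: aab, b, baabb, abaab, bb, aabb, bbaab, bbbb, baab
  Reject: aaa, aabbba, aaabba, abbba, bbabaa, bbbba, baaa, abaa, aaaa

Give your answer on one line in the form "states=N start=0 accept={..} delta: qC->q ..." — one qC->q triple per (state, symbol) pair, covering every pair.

states=2 start=0 accept={1} delta: 0a->0 0b->1 1a->0 1b->1

State merging on the prefix tree: take the shortest (then alphabetical) example prefix whose next move is undefined and point that move at state 0, else 1, else 2, ...; a target is out if some Accept/Reject pair would then sit in one state with the same input left (inseparable). If every existing state is out, open a new one.
a: 0a undefined. 0a->0: ok.
b: 0b undefined. 0b->0: no, aab/aaa meet in 0. Open state 1: 0b->1.
ba: 1a undefined. 1a->0: ok.
bb: 1b undefined. 1b->0: no, baabb/aaa meet in 0. 1b->1: ok.
All examples now run through 2 states with every (state, symbol) defined. Accept strings end in {1}, Reject strings end in {0}; accept={1}.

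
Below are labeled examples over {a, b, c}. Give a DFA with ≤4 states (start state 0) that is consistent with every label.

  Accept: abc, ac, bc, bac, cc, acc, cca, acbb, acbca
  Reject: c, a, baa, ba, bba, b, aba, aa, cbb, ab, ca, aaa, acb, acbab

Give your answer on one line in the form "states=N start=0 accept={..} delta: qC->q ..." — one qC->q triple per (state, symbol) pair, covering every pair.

Grow the machine one transition at a time. Run the examples from 0; the earliest place one falls off (shortest prefix, ties alphabetical) gets sent to the lowest-numbered state that keeps every Accept/Reject pair distinguishable — a pair clashes when both reach the same state with identical unread suffix — and to a fresh state only if none does.
a: 0a undefined. 0a->0: no, ac/c meet in 0 with "c" left. Open state 1: 0a->1.
b: 0b undefined. 0b->0: no, bc/c meet in 0 with "c" left. 0b->1: ok.
c: 0c undefined. 0c->0: no, cc/c meet in 0. 0c->1: ok.
aa: 1a undefined. 1a->0: no, bac/c meet in 1. 1a->1: ok.
ab: 1b undefined. 1b->0: no, abc/c meet in 1. 1b->1: ok.
ac: 1c undefined. 1c->0: no, acc/c meet in 1. 1c->1: no, abc/c meet in 1. Open state 2: 1c->2.
acb: 2b undefined. 2b->0: no, acbb/c meet in 1. 2b->1: no, acbb/c meet in 1. 2b->2: no, abc/acb meet in 2. Open state 3: 2b->3.
acc: 2c undefined. 2c->0: ok.
cca: 2a undefined. 2a->0: ok.
acba: 3a undefined. 3a->0: ok.
acbb: 3b undefined. 3b->0: ok.
acbc: 3c undefined. 3c->0: no, acbca/c meet in 1. 3c->1: no, acbca/c meet in 1. 3c->2: ok.
All examples now run through 4 states with every (state, symbol) defined. Accept strings end in {0,2}, Reject strings end in {1,3}; accept={0,2}.

states=4 start=0 accept={0,2} delta: 0a->1 0b->1 0c->1 1a->1 1b->1 1c->2 2a->0 2b->3 2c->0 3a->0 3b->0 3c->2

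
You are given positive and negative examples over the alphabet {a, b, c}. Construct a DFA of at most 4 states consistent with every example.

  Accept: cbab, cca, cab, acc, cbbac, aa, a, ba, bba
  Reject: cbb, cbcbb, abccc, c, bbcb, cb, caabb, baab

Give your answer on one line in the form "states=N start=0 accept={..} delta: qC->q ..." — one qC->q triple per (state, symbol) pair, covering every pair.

states=4 start=0 accept={0,2,3} delta: 0a->0 0b->1 0c->1 1a->2 1b->1 1c->3 2a->0 2b->0 2c->0 3a->0 3b->1 3c->0

Fold the examples into a partial DFA from state 0: repeatedly fix the first undefined (state, symbol) met by the shortest-then-alphabetical prefix, trying targets in increasing order and rejecting any under which an Accept and a Reject string meet in one state with the same remainder; add a state when all current targets are rejected. Accepting states are where Accept strings end.
a: 0a undefined. 0a->0: ok.
b: 0b undefined. 0b->0: no, aa/baab meet in 0. Open state 1: 0b->1.
c: 0c undefined. 0c->0: no, cca/c meet in 0. 0c->1: ok.
ba: 1a undefined. 1a->0: no, cab/c meet in 1. 1a->1: no, cab/cb meet in 1 with "b" left. Open state 2: 1a->2.
bb: 1b undefined. 1b->0: no, cbab/cbb meet in 1. 1b->1: ok.
cc: 1c undefined. 1c->0: no, cca/abccc meet in 0. 1c->1: no, acc/cbb meet in 1. 1c->2: no, cbab/bbcb meet in 2 with "b" left. Open state 3: 1c->3.
baa: 2a undefined. 2a->0: ok.
cab: 2b undefined. 2b->0: ok.
cca: 3a undefined. 3a->0: ok.
abcc: 3c undefined. 3c->0: ok.
bbcb: 3b undefined. 3b->0: no, cbab/bbcb meet in 0. 3b->1: ok.
cbbac: 2c undefined. 2c->0: ok.
All examples now run through 4 states with every (state, symbol) defined. Accept strings end in {0,2,3}, Reject strings end in {1}; accept={0,2,3}.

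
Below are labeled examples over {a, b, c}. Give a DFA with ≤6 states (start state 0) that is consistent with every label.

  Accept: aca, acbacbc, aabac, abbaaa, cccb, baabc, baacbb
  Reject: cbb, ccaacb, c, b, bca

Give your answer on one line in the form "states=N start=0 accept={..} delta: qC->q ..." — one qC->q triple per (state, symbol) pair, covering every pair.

states=4 start=0 accept={0,2} delta: 0a->0 0b->1 0c->1 1a->2 1b->1 1c->2 2a->3 2b->2 2c->2 3a->0 3b->1 3c->2

Fold the examples into a partial DFA from state 0: repeatedly fix the first undefined (state, symbol) met by the shortest-then-alphabetical prefix, trying targets in increasing order and rejecting any under which an Accept and a Reject string meet in one state with the same remainder; add a state when all current targets are rejected. Accepting states are where Accept strings end.
a: 0a undefined. 0a->0: ok.
b: 0b undefined. 0b->0: no, aca/bca meet in 0 with "ca" left. Open state 1: 0b->1.
c: 0c undefined. 0c->0: no, aca/c meet in 0. 0c->1: ok.
ba: 1a undefined. 1a->0: no, aabac/c meet in 1. 1a->1: no, aca/c meet in 1. Open state 2: 1a->2.
bc: 1c undefined. 1c->0: no, cccb/ccaacb meet in 1 with "b" left. 1c->1: no, aca/bca meet in 2. 1c->2: ok.
cb: 1b undefined. 1b->0: no, acbacbc/cbb meet in 1. 1b->1: ok.
baa: 2a undefined. 2a->0: no, abbaaa/bca meet in 0. 2a->1: no, cccb/ccaacb meet in 2 with "cb" left. 2a->2: no, aca/bca meet in 2. Open state 3: 2a->3.
ccc: 2c undefined. 2c->0: no, cccb/cbb meet in 1. 2c->1: no, aabac/cbb meet in 1. 2c->2: ok.
baab: 3b undefined. 3b->0: no, baabc/cbb meet in 1. 3b->1: ok.
baac: 3c undefined. 3c->0: no, baacbb/cbb meet in 1. 3c->1: no, baacbb/cbb meet in 1. 3c->2: ok.
ccaa: 3a undefined. 3a->0: ok.
cccb: 2b undefined. 2b->0: no, acbacbc/cbb meet in 1. 2b->1: no, cccb/cbb meet in 1. 2b->2: ok.
All examples now run through 4 states with every (state, symbol) defined. Accept strings end in {0,2}, Reject strings end in {1,3}; accept={0,2}.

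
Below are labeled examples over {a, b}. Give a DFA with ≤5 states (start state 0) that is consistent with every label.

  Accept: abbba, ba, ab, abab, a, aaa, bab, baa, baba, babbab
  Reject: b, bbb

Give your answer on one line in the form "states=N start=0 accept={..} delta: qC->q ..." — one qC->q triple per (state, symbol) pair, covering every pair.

states=2 start=0 accept={1} delta: 0a->1 0b->0 1a->1 1b->1

Grow the machine one transition at a time. Run the examples from 0; the earliest place one falls off (shortest prefix, ties alphabetical) gets sent to the lowest-numbered state that keeps every Accept/Reject pair distinguishable — a pair clashes when both reach the same state with identical unread suffix — and to a fresh state only if none does.
a: 0a undefined. 0a->0: no, ab/b meet in 0 with "b" left. Open state 1: 0a->1.
b: 0b undefined. 0b->0: ok.
aa: 1a undefined. 1a->0: no, baa/b meet in 0. 1a->1: ok.
ab: 1b undefined. 1b->0: no, ab/b meet in 0. 1b->1: ok.
All examples now run through 2 states with every (state, symbol) defined. Accept strings end in {1}, Reject strings end in {0}; accept={1}.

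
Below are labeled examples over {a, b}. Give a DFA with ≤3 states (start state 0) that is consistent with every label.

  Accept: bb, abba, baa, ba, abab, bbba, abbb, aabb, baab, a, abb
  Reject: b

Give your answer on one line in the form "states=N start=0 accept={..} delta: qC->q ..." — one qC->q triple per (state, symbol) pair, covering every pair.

Grow the machine one transition at a time. Run the examples from 0; the earliest place one falls off (shortest prefix, ties alphabetical) gets sent to the lowest-numbered state that keeps every Accept/Reject pair distinguishable — a pair clashes when both reach the same state with identical unread suffix — and to a fresh state only if none does.
a: 0a undefined. 0a->0: ok.
b: 0b undefined. 0b->0: no, bb/b meet in 0. Open state 1: 0b->1.
ba: 1a undefined. 1a->0: no, abab/b meet in 1. 1a->1: no, baa/b meet in 1. Open state 2: 1a->2.
bb: 1b undefined. 1b->0: no, abbb/b meet in 1. 1b->1: no, bb/b meet in 1. 1b->2: ok.
baa: 2a undefined. 2a->0: no, baab/b meet in 1. 2a->1: no, abba/b meet in 1. 2a->2: ok.
bbb: 2b undefined. 2b->0: ok.
All examples now run through 3 states with every (state, symbol) defined. Accept strings end in {0,2}, Reject strings end in {1}; accept={0,2}.

states=3 start=0 accept={0,2} delta: 0a->0 0b->1 1a->2 1b->2 2a->2 2b->0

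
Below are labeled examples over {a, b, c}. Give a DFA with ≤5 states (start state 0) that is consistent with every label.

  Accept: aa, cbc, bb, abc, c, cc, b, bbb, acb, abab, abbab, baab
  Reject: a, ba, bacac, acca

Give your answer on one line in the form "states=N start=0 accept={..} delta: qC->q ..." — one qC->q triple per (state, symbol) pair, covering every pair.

Grow the machine one transition at a time. Run the examples from 0; the earliest place one falls off (shortest prefix, ties alphabetical) gets sent to the lowest-numbered state that keeps every Accept/Reject pair distinguishable — a pair clashes when both reach the same state with identical unread suffix — and to a fresh state only if none does.
a: 0a undefined. 0a->0: no, aa/a meet in 0. Open state 1: 0a->1.
b: 0b undefined. 0b->0: ok.
c: 0c undefined. 0c->0: ok.
aa: 1a undefined. 1a->0: ok.
ab: 1b undefined. 1b->0: ok.
ac: 1c undefined. 1c->0: no, aa/bacac meet in 0. 1c->1: no, aa/bacac meet in 0. Open state 2: 1c->2.
acb: 2b undefined. 2b->0: ok.
acc: 2c undefined. 2c->0: ok.
baca: 2a undefined. 2a->0: no, aa/bacac meet in 0. 2a->1: ok.
All examples now run through 3 states with every (state, symbol) defined. Accept strings end in {0}, Reject strings end in {1,2}; accept={0}.

states=3 start=0 accept={0} delta: 0a->1 0b->0 0c->0 1a->0 1b->0 1c->2 2a->1 2b->0 2c->0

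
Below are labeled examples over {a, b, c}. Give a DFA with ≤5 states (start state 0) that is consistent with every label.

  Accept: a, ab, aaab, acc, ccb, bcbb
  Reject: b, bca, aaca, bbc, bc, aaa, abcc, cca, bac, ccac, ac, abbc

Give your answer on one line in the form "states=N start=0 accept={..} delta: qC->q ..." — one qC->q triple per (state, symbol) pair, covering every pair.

Grow the machine one transition at a time. Run the examples from 0; the earliest place one falls off (shortest prefix, ties alphabetical) gets sent to the lowest-numbered state that keeps every Accept/Reject pair distinguishable — a pair clashes when both reach the same state with identical unread suffix — and to a fresh state only if none does.
a: 0a undefined. 0a->0: no, a/aaa meet in 0. Open state 1: 0a->1.
b: 0b undefined. 0b->0: ok.
c: 0c undefined. 0c->0: no, a/bca meet in 1. 0c->1: no, a/bbc meet in 1. Open state 2: 0c->2.
aa: 1a undefined. 1a->0: no, a/aaa meet in 1. 1a->1: no, a/aaa meet in 1. 1a->2: ok.
ab: 1b undefined. 1b->0: no, ab/b meet in 0. 1b->1: no, acc/abcc meet in 1 with "cc" left. 1b->2: no, ab/bbc meet in 2. Open state 3: 1b->3.
ac: 1c undefined. 1c->0: no, acc/bbc meet in 2. 1c->1: no, a/bac meet in 1. 1c->2: ok.
cc: 2c undefined. 2c->0: no, a/aaca meet in 1. 2c->1: no, a/ccac meet in 1. 2c->2: no, acc/bbc meet in 2. 2c->3: ok.
aaa: 2a undefined. 2a->0: no, aaab/b meet in 0. 2a->1: no, a/bca meet in 1. 2a->2: ok.
abb: 3b undefined. 3b->0: no, ccb/b meet in 0. 3b->1: ok.
abc: 3c undefined. 3c->0: ok.
bcb: 2b undefined. 2b->0: no, aaab/b meet in 0. 2b->1: ok.
cca: 3a undefined. 3a->0: ok.
All examples now run through 4 states with every (state, symbol) defined. Accept strings end in {1,3}, Reject strings end in {0,2}; accept={1,3}.

states=4 start=0 accept={1,3} delta: 0a->1 0b->0 0c->2 1a->2 1b->3 1c->2 2a->2 2b->1 2c->3 3a->0 3b->1 3c->0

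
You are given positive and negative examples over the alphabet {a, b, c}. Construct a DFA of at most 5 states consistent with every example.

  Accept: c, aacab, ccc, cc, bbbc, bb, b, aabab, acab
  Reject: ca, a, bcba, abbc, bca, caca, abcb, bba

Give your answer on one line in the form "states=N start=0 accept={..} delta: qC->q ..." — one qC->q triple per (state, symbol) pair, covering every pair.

states=4 start=0 accept={1,2,3} delta: 0a->0 0b->1 0c->1 1a->0 1b->2 1c->3 2a->0 2b->0 2c->0 3a->0 3b->0 3c->1

Grow the machine one transition at a time. Run the examples from 0; the earliest place one falls off (shortest prefix, ties alphabetical) gets sent to the lowest-numbered state that keeps every Accept/Reject pair distinguishable — a pair clashes when both reach the same state with identical unread suffix — and to a fresh state only if none does.
a: 0a undefined. 0a->0: ok.
b: 0b undefined. 0b->0: no, c/abbc meet in 0 with "c" left. Open state 1: 0b->1.
c: 0c undefined. 0c->0: no, c/ca meet in 0. 0c->1: ok.
bb: 1b undefined. 1b->0: no, c/abbc meet in 1. 1b->1: no, cc/abbc meet in 1 with "c" left. Open state 2: 1b->2.
bc: 1c undefined. 1c->0: no, c/abcb meet in 1. 1c->1: no, bb/abcb meet in 2. 1c->2: no, ccc/abbc meet in 2 with "c" left. Open state 3: 1c->3.
ca: 1a undefined. 1a->0: ok.
bba: 2a undefined. 2a->0: ok.
bbb: 2b undefined. 2b->0: ok.
bca: 3a undefined. 3a->0: ok.
bcb: 3b undefined. 3b->0: ok.
ccc: 3c undefined. 3c->0: no, ccc/ca meet in 0. 3c->1: ok.
abbc: 2c undefined. 2c->0: ok.
All examples now run through 4 states with every (state, symbol) defined. Accept strings end in {1,2,3}, Reject strings end in {0}; accept={1,2,3}.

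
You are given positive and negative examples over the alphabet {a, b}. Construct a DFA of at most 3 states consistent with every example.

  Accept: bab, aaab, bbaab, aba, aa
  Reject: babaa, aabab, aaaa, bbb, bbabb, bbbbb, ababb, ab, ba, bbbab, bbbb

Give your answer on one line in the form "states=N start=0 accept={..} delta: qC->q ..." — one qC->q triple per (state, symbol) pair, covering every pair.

Fold the examples into a partial DFA from state 0: repeatedly fix the first undefined (state, symbol) met by the shortest-then-alphabetical prefix, trying targets in increasing order and rejecting any under which an Accept and a Reject string meet in one state with the same remainder; add a state when all current targets are rejected. Accepting states are where Accept strings end.
a: 0a undefined. 0a->0: no, bab/aabab meet in 0 with "bab" left. Open state 1: 0a->1.
b: 0b undefined. 0b->0: no, bab/ab meet in 1 with "b" left. 0b->1: no, aa/ba meet in 1 with "a" left. Open state 2: 0b->2.
aa: 1a undefined. 1a->0: no, bab/aabab meet in 2 with "ab" left. 1a->1: no, aaab/ab meet in 1 with "b" left. 1a->2: ok.
ab: 1b undefined. 1b->0: no, aa/ababb meet in 2. 1b->1: ok.
ba: 2a undefined. 2a->0: ok.
bb: 2b undefined. 2b->0: no, bab/bbb meet in 2. 2b->1: ok.
All examples now run through 3 states with every (state, symbol) defined. Accept strings end in {2}, Reject strings end in {0,1}; accept={2}.

states=3 start=0 accept={2} delta: 0a->1 0b->2 1a->2 1b->1 2a->0 2b->1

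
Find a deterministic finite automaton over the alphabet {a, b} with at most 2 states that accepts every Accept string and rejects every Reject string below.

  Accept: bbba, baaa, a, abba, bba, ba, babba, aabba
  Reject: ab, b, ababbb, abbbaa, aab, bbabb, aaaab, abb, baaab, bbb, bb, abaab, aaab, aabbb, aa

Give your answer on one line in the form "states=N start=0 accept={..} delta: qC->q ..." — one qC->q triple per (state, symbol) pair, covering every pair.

states=2 start=0 accept={1} delta: 0a->1 0b->0 1a->0 1b->0

State merging on the prefix tree: take the shortest (then alphabetical) example prefix whose next move is undefined and point that move at state 0, else 1, else 2, ...; a target is out if some Accept/Reject pair would then sit in one state with the same input left (inseparable). If every existing state is out, open a new one.
a: 0a undefined. 0a->0: no, a/aa meet in 0. Open state 1: 0a->1.
b: 0b undefined. 0b->0: ok.
aa: 1a undefined. 1a->0: ok.
ab: 1b undefined. 1b->0: ok.
All examples now run through 2 states with every (state, symbol) defined. Accept strings end in {1}, Reject strings end in {0}; accept={1}.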